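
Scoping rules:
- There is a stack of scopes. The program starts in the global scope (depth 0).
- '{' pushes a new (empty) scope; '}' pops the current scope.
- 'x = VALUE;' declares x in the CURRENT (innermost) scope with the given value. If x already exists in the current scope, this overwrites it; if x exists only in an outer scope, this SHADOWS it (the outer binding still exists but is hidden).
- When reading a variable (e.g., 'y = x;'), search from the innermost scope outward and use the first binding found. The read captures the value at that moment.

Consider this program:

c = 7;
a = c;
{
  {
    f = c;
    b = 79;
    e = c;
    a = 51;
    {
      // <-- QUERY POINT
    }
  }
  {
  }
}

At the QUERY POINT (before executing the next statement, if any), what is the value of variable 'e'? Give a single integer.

Step 1: declare c=7 at depth 0
Step 2: declare a=(read c)=7 at depth 0
Step 3: enter scope (depth=1)
Step 4: enter scope (depth=2)
Step 5: declare f=(read c)=7 at depth 2
Step 6: declare b=79 at depth 2
Step 7: declare e=(read c)=7 at depth 2
Step 8: declare a=51 at depth 2
Step 9: enter scope (depth=3)
Visible at query point: a=51 b=79 c=7 e=7 f=7

Answer: 7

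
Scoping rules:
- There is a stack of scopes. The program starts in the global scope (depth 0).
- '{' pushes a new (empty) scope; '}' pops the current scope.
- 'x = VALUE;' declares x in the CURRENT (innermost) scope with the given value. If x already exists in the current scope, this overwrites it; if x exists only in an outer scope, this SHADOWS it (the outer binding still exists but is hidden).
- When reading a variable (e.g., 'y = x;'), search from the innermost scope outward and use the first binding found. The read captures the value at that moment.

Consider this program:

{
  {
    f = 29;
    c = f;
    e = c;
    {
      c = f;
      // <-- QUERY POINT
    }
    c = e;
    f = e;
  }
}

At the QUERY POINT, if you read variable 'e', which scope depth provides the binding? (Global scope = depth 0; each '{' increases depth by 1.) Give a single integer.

Step 1: enter scope (depth=1)
Step 2: enter scope (depth=2)
Step 3: declare f=29 at depth 2
Step 4: declare c=(read f)=29 at depth 2
Step 5: declare e=(read c)=29 at depth 2
Step 6: enter scope (depth=3)
Step 7: declare c=(read f)=29 at depth 3
Visible at query point: c=29 e=29 f=29

Answer: 2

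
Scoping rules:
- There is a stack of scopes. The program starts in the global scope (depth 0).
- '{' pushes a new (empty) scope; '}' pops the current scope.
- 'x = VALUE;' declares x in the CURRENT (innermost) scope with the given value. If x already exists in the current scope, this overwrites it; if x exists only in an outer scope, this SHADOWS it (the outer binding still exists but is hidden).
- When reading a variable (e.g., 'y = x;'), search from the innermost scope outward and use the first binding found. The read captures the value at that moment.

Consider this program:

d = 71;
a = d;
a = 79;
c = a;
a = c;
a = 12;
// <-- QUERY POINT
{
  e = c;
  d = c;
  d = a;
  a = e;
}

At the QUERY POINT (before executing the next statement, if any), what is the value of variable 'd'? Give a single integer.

Step 1: declare d=71 at depth 0
Step 2: declare a=(read d)=71 at depth 0
Step 3: declare a=79 at depth 0
Step 4: declare c=(read a)=79 at depth 0
Step 5: declare a=(read c)=79 at depth 0
Step 6: declare a=12 at depth 0
Visible at query point: a=12 c=79 d=71

Answer: 71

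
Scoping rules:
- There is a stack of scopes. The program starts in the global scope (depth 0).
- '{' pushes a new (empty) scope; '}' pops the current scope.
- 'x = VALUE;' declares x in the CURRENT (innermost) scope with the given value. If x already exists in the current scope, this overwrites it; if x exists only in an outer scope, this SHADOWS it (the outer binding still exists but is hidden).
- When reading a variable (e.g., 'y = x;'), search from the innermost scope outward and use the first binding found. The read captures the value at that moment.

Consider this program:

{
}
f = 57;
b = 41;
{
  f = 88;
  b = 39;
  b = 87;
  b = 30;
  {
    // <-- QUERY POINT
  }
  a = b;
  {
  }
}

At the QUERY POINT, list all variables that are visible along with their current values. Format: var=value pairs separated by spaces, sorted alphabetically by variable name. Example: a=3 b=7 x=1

Step 1: enter scope (depth=1)
Step 2: exit scope (depth=0)
Step 3: declare f=57 at depth 0
Step 4: declare b=41 at depth 0
Step 5: enter scope (depth=1)
Step 6: declare f=88 at depth 1
Step 7: declare b=39 at depth 1
Step 8: declare b=87 at depth 1
Step 9: declare b=30 at depth 1
Step 10: enter scope (depth=2)
Visible at query point: b=30 f=88

Answer: b=30 f=88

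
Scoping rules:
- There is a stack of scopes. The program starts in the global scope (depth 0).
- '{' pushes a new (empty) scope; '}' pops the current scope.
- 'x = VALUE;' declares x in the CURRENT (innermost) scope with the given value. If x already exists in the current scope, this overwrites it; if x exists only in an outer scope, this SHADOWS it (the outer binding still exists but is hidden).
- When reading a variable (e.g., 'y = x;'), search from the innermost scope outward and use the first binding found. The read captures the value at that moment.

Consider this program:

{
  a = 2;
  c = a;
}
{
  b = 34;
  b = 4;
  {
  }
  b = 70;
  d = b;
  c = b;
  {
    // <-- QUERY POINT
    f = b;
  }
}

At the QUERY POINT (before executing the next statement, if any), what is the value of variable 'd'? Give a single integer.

Answer: 70

Derivation:
Step 1: enter scope (depth=1)
Step 2: declare a=2 at depth 1
Step 3: declare c=(read a)=2 at depth 1
Step 4: exit scope (depth=0)
Step 5: enter scope (depth=1)
Step 6: declare b=34 at depth 1
Step 7: declare b=4 at depth 1
Step 8: enter scope (depth=2)
Step 9: exit scope (depth=1)
Step 10: declare b=70 at depth 1
Step 11: declare d=(read b)=70 at depth 1
Step 12: declare c=(read b)=70 at depth 1
Step 13: enter scope (depth=2)
Visible at query point: b=70 c=70 d=70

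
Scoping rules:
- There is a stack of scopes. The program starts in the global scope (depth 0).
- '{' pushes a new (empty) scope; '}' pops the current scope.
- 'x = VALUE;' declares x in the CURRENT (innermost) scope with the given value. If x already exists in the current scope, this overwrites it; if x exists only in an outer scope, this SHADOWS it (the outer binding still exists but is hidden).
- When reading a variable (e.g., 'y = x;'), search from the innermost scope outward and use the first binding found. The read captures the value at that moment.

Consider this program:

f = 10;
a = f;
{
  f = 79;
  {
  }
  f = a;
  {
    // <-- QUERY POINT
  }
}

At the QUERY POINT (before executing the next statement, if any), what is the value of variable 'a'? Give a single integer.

Answer: 10

Derivation:
Step 1: declare f=10 at depth 0
Step 2: declare a=(read f)=10 at depth 0
Step 3: enter scope (depth=1)
Step 4: declare f=79 at depth 1
Step 5: enter scope (depth=2)
Step 6: exit scope (depth=1)
Step 7: declare f=(read a)=10 at depth 1
Step 8: enter scope (depth=2)
Visible at query point: a=10 f=10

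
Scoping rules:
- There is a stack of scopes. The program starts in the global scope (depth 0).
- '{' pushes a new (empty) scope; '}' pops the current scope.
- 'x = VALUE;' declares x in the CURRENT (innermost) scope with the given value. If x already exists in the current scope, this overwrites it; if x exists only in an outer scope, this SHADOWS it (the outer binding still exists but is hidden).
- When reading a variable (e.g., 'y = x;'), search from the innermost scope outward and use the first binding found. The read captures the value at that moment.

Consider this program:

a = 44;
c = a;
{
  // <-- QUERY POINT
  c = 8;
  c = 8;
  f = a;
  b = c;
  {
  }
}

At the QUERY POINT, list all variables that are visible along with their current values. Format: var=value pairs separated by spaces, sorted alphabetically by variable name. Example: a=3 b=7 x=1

Answer: a=44 c=44

Derivation:
Step 1: declare a=44 at depth 0
Step 2: declare c=(read a)=44 at depth 0
Step 3: enter scope (depth=1)
Visible at query point: a=44 c=44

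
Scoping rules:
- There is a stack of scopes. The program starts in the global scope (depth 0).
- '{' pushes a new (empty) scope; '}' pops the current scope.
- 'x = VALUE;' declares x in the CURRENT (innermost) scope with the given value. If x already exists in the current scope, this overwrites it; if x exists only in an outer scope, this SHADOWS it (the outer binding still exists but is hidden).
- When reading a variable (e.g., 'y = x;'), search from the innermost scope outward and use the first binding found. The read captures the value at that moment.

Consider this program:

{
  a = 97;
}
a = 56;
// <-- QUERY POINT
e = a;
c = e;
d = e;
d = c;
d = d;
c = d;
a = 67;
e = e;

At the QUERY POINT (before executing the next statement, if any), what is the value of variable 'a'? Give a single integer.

Step 1: enter scope (depth=1)
Step 2: declare a=97 at depth 1
Step 3: exit scope (depth=0)
Step 4: declare a=56 at depth 0
Visible at query point: a=56

Answer: 56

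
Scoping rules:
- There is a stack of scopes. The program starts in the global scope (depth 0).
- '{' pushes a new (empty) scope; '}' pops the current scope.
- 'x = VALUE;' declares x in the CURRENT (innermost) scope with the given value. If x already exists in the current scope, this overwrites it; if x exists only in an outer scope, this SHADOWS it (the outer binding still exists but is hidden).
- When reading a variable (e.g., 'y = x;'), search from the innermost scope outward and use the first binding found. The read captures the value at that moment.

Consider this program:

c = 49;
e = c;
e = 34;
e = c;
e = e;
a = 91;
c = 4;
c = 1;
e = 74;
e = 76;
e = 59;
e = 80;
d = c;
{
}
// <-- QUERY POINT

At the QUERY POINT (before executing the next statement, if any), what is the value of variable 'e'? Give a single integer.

Step 1: declare c=49 at depth 0
Step 2: declare e=(read c)=49 at depth 0
Step 3: declare e=34 at depth 0
Step 4: declare e=(read c)=49 at depth 0
Step 5: declare e=(read e)=49 at depth 0
Step 6: declare a=91 at depth 0
Step 7: declare c=4 at depth 0
Step 8: declare c=1 at depth 0
Step 9: declare e=74 at depth 0
Step 10: declare e=76 at depth 0
Step 11: declare e=59 at depth 0
Step 12: declare e=80 at depth 0
Step 13: declare d=(read c)=1 at depth 0
Step 14: enter scope (depth=1)
Step 15: exit scope (depth=0)
Visible at query point: a=91 c=1 d=1 e=80

Answer: 80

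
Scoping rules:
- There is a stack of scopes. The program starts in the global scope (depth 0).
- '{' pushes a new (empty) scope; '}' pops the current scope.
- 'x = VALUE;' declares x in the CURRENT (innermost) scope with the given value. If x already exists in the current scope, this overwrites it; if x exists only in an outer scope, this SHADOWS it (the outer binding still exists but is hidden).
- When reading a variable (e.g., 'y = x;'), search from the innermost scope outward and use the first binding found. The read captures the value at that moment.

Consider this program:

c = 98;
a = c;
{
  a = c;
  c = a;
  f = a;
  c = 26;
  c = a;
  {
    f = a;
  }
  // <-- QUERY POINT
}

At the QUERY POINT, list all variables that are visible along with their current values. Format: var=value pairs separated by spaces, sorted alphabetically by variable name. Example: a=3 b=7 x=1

Step 1: declare c=98 at depth 0
Step 2: declare a=(read c)=98 at depth 0
Step 3: enter scope (depth=1)
Step 4: declare a=(read c)=98 at depth 1
Step 5: declare c=(read a)=98 at depth 1
Step 6: declare f=(read a)=98 at depth 1
Step 7: declare c=26 at depth 1
Step 8: declare c=(read a)=98 at depth 1
Step 9: enter scope (depth=2)
Step 10: declare f=(read a)=98 at depth 2
Step 11: exit scope (depth=1)
Visible at query point: a=98 c=98 f=98

Answer: a=98 c=98 f=98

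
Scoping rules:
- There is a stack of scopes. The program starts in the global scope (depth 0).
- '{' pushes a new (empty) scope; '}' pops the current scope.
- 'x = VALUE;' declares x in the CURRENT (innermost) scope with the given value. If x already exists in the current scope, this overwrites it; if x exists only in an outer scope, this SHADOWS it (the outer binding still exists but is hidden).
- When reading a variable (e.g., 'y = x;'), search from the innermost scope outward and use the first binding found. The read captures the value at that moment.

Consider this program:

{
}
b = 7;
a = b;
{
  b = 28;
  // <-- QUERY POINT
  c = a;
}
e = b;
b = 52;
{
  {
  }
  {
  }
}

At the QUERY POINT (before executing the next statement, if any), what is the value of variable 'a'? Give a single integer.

Step 1: enter scope (depth=1)
Step 2: exit scope (depth=0)
Step 3: declare b=7 at depth 0
Step 4: declare a=(read b)=7 at depth 0
Step 5: enter scope (depth=1)
Step 6: declare b=28 at depth 1
Visible at query point: a=7 b=28

Answer: 7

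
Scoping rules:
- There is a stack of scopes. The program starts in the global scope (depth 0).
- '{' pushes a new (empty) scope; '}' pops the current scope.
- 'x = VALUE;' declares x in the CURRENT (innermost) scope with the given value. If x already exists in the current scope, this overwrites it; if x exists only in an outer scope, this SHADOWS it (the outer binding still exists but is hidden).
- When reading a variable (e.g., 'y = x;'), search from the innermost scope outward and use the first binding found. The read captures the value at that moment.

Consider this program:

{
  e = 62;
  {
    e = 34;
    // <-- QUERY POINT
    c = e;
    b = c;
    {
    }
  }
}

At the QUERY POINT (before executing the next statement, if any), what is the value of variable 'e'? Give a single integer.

Answer: 34

Derivation:
Step 1: enter scope (depth=1)
Step 2: declare e=62 at depth 1
Step 3: enter scope (depth=2)
Step 4: declare e=34 at depth 2
Visible at query point: e=34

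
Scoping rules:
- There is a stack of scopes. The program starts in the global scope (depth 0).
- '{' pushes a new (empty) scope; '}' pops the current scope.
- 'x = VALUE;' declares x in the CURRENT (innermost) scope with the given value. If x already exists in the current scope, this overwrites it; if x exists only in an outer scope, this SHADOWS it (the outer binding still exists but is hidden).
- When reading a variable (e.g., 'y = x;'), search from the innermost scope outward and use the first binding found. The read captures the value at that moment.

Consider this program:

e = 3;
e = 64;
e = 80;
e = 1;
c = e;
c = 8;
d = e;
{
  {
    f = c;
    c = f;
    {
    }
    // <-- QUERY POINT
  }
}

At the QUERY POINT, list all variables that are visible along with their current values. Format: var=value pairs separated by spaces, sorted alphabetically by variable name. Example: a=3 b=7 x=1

Step 1: declare e=3 at depth 0
Step 2: declare e=64 at depth 0
Step 3: declare e=80 at depth 0
Step 4: declare e=1 at depth 0
Step 5: declare c=(read e)=1 at depth 0
Step 6: declare c=8 at depth 0
Step 7: declare d=(read e)=1 at depth 0
Step 8: enter scope (depth=1)
Step 9: enter scope (depth=2)
Step 10: declare f=(read c)=8 at depth 2
Step 11: declare c=(read f)=8 at depth 2
Step 12: enter scope (depth=3)
Step 13: exit scope (depth=2)
Visible at query point: c=8 d=1 e=1 f=8

Answer: c=8 d=1 e=1 f=8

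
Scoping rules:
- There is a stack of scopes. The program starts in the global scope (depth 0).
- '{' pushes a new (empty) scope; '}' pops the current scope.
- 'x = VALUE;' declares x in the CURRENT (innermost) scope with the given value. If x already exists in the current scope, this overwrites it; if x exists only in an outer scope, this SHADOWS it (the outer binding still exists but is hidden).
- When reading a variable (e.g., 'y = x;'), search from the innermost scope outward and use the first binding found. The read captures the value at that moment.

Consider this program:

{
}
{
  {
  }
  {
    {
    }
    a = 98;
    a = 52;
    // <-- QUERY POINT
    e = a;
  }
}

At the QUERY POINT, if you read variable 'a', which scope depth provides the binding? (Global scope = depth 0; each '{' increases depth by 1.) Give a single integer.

Answer: 2

Derivation:
Step 1: enter scope (depth=1)
Step 2: exit scope (depth=0)
Step 3: enter scope (depth=1)
Step 4: enter scope (depth=2)
Step 5: exit scope (depth=1)
Step 6: enter scope (depth=2)
Step 7: enter scope (depth=3)
Step 8: exit scope (depth=2)
Step 9: declare a=98 at depth 2
Step 10: declare a=52 at depth 2
Visible at query point: a=52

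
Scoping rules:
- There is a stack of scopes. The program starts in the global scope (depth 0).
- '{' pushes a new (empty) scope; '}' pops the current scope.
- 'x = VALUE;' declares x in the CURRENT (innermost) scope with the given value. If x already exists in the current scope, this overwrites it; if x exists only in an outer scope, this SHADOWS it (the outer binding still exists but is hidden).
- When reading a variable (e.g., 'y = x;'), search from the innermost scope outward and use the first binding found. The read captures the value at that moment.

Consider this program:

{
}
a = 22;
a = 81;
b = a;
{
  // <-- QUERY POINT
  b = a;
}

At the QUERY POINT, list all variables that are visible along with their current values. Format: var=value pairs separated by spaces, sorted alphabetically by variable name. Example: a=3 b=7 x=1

Step 1: enter scope (depth=1)
Step 2: exit scope (depth=0)
Step 3: declare a=22 at depth 0
Step 4: declare a=81 at depth 0
Step 5: declare b=(read a)=81 at depth 0
Step 6: enter scope (depth=1)
Visible at query point: a=81 b=81

Answer: a=81 b=81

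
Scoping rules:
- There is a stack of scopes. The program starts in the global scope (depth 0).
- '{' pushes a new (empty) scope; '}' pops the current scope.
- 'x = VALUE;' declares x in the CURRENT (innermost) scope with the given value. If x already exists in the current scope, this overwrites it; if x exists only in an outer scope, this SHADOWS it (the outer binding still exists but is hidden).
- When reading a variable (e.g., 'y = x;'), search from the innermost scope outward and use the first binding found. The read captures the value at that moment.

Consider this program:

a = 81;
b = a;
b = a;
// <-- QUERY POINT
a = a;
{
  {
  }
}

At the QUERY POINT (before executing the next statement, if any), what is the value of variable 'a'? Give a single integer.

Answer: 81

Derivation:
Step 1: declare a=81 at depth 0
Step 2: declare b=(read a)=81 at depth 0
Step 3: declare b=(read a)=81 at depth 0
Visible at query point: a=81 b=81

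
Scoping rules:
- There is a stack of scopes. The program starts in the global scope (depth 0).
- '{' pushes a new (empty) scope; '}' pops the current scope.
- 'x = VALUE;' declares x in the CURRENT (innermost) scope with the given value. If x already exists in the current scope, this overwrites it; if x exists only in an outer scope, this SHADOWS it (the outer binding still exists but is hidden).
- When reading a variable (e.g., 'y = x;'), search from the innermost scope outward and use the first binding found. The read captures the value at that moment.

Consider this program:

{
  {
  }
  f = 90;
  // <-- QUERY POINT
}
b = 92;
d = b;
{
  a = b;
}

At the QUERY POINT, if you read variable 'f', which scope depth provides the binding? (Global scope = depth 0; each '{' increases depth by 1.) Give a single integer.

Answer: 1

Derivation:
Step 1: enter scope (depth=1)
Step 2: enter scope (depth=2)
Step 3: exit scope (depth=1)
Step 4: declare f=90 at depth 1
Visible at query point: f=90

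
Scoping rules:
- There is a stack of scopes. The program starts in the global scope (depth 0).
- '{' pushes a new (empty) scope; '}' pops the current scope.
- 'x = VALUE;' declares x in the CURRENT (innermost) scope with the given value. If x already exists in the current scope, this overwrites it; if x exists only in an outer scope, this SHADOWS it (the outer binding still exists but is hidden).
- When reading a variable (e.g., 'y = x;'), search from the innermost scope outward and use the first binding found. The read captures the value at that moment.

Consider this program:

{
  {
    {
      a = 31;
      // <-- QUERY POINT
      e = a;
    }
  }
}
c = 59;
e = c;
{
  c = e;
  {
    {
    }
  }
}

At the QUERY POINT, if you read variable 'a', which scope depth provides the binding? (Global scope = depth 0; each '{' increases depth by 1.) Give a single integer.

Answer: 3

Derivation:
Step 1: enter scope (depth=1)
Step 2: enter scope (depth=2)
Step 3: enter scope (depth=3)
Step 4: declare a=31 at depth 3
Visible at query point: a=31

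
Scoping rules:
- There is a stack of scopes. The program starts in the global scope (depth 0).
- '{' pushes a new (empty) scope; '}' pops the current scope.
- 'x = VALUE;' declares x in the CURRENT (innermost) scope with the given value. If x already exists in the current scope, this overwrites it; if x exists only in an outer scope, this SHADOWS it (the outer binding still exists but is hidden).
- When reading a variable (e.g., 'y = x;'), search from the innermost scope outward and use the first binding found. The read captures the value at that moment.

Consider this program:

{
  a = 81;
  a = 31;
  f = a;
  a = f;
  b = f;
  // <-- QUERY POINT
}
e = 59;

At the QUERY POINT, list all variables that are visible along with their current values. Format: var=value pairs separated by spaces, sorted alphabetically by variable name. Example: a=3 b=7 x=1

Answer: a=31 b=31 f=31

Derivation:
Step 1: enter scope (depth=1)
Step 2: declare a=81 at depth 1
Step 3: declare a=31 at depth 1
Step 4: declare f=(read a)=31 at depth 1
Step 5: declare a=(read f)=31 at depth 1
Step 6: declare b=(read f)=31 at depth 1
Visible at query point: a=31 b=31 f=31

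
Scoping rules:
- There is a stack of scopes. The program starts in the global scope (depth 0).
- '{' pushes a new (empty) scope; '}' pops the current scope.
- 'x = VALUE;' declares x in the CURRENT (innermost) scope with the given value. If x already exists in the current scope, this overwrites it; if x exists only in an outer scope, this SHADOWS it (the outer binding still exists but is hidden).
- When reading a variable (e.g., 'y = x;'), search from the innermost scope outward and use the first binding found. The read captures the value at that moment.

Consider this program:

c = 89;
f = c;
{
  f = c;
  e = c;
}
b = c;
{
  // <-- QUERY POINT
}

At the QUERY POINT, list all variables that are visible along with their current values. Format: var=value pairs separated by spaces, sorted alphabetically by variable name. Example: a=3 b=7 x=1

Step 1: declare c=89 at depth 0
Step 2: declare f=(read c)=89 at depth 0
Step 3: enter scope (depth=1)
Step 4: declare f=(read c)=89 at depth 1
Step 5: declare e=(read c)=89 at depth 1
Step 6: exit scope (depth=0)
Step 7: declare b=(read c)=89 at depth 0
Step 8: enter scope (depth=1)
Visible at query point: b=89 c=89 f=89

Answer: b=89 c=89 f=89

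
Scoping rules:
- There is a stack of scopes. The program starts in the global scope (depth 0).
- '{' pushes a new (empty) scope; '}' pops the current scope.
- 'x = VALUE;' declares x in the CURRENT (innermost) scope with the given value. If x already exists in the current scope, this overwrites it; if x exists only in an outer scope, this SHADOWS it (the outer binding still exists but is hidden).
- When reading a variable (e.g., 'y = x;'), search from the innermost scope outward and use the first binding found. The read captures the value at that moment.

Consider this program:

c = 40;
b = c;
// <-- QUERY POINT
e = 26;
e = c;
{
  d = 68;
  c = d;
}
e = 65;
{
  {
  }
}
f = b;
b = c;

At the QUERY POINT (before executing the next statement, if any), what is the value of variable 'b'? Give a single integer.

Step 1: declare c=40 at depth 0
Step 2: declare b=(read c)=40 at depth 0
Visible at query point: b=40 c=40

Answer: 40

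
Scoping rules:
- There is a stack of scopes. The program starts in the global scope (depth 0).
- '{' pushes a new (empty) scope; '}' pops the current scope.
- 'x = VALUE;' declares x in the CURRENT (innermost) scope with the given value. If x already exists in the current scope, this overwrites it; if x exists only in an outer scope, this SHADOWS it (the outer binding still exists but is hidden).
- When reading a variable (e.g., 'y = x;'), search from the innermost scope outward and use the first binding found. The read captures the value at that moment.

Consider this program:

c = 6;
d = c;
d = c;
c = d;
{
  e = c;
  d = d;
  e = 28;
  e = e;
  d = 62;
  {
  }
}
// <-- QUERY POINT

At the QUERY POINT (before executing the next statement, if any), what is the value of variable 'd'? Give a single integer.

Step 1: declare c=6 at depth 0
Step 2: declare d=(read c)=6 at depth 0
Step 3: declare d=(read c)=6 at depth 0
Step 4: declare c=(read d)=6 at depth 0
Step 5: enter scope (depth=1)
Step 6: declare e=(read c)=6 at depth 1
Step 7: declare d=(read d)=6 at depth 1
Step 8: declare e=28 at depth 1
Step 9: declare e=(read e)=28 at depth 1
Step 10: declare d=62 at depth 1
Step 11: enter scope (depth=2)
Step 12: exit scope (depth=1)
Step 13: exit scope (depth=0)
Visible at query point: c=6 d=6

Answer: 6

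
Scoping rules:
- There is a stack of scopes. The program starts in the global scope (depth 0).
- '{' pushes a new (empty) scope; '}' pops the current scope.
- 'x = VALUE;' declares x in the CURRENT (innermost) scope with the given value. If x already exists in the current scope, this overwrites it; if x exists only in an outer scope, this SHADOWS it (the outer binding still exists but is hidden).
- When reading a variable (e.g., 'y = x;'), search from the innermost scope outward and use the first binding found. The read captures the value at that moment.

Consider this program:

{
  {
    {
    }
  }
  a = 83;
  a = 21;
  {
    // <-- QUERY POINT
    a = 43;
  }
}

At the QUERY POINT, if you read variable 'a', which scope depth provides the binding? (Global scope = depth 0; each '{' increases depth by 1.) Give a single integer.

Answer: 1

Derivation:
Step 1: enter scope (depth=1)
Step 2: enter scope (depth=2)
Step 3: enter scope (depth=3)
Step 4: exit scope (depth=2)
Step 5: exit scope (depth=1)
Step 6: declare a=83 at depth 1
Step 7: declare a=21 at depth 1
Step 8: enter scope (depth=2)
Visible at query point: a=21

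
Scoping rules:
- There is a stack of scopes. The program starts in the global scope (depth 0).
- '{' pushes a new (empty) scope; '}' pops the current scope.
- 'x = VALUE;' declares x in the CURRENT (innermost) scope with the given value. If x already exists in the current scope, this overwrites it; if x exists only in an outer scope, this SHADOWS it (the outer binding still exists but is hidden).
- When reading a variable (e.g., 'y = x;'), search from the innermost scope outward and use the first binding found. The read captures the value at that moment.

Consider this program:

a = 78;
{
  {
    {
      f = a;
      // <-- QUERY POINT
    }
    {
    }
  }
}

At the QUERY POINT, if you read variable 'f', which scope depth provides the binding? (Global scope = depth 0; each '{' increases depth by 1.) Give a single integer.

Answer: 3

Derivation:
Step 1: declare a=78 at depth 0
Step 2: enter scope (depth=1)
Step 3: enter scope (depth=2)
Step 4: enter scope (depth=3)
Step 5: declare f=(read a)=78 at depth 3
Visible at query point: a=78 f=78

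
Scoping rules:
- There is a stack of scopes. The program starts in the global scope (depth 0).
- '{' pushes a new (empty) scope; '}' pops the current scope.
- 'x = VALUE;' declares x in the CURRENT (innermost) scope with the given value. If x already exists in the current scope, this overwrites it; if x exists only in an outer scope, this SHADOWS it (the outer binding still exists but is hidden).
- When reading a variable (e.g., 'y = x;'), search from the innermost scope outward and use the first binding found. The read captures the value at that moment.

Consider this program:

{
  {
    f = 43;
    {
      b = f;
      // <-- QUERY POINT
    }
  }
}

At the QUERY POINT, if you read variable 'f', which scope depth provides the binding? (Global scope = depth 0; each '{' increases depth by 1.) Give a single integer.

Answer: 2

Derivation:
Step 1: enter scope (depth=1)
Step 2: enter scope (depth=2)
Step 3: declare f=43 at depth 2
Step 4: enter scope (depth=3)
Step 5: declare b=(read f)=43 at depth 3
Visible at query point: b=43 f=43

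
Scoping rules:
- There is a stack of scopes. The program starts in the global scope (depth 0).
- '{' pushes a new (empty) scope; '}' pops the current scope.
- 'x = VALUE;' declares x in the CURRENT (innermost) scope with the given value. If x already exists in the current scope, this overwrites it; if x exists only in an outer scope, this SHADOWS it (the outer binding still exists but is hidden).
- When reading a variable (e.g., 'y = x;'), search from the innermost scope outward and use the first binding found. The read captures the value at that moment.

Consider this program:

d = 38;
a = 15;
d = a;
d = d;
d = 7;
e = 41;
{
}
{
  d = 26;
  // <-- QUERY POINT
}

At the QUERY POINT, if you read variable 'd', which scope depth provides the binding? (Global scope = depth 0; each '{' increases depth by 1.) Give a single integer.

Step 1: declare d=38 at depth 0
Step 2: declare a=15 at depth 0
Step 3: declare d=(read a)=15 at depth 0
Step 4: declare d=(read d)=15 at depth 0
Step 5: declare d=7 at depth 0
Step 6: declare e=41 at depth 0
Step 7: enter scope (depth=1)
Step 8: exit scope (depth=0)
Step 9: enter scope (depth=1)
Step 10: declare d=26 at depth 1
Visible at query point: a=15 d=26 e=41

Answer: 1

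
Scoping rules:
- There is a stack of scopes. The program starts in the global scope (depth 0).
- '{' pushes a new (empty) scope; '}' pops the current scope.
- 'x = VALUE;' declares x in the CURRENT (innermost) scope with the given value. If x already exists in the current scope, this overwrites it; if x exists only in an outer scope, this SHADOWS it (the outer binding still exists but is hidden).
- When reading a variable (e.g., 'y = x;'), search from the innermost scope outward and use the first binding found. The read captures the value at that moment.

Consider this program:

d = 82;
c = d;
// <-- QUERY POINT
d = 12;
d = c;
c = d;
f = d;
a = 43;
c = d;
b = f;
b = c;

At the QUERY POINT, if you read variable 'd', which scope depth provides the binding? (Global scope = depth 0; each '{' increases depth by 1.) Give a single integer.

Step 1: declare d=82 at depth 0
Step 2: declare c=(read d)=82 at depth 0
Visible at query point: c=82 d=82

Answer: 0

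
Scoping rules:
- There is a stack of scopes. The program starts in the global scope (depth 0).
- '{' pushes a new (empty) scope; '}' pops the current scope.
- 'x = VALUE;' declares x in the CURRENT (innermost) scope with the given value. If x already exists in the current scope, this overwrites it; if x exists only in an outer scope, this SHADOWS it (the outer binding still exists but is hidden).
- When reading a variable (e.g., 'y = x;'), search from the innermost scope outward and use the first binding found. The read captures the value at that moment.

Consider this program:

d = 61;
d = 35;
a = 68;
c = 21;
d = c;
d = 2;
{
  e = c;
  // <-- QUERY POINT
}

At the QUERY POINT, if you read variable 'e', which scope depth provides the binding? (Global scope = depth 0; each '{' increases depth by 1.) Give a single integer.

Answer: 1

Derivation:
Step 1: declare d=61 at depth 0
Step 2: declare d=35 at depth 0
Step 3: declare a=68 at depth 0
Step 4: declare c=21 at depth 0
Step 5: declare d=(read c)=21 at depth 0
Step 6: declare d=2 at depth 0
Step 7: enter scope (depth=1)
Step 8: declare e=(read c)=21 at depth 1
Visible at query point: a=68 c=21 d=2 e=21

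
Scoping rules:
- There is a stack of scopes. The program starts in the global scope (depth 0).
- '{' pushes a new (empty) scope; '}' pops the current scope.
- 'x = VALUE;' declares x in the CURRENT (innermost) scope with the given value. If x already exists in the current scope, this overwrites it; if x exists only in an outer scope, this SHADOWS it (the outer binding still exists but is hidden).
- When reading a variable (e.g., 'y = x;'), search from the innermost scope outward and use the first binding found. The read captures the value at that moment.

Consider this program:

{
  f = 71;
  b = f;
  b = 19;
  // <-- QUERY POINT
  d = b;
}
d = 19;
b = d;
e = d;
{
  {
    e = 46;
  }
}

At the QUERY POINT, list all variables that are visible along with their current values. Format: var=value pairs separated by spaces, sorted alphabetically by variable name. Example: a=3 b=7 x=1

Step 1: enter scope (depth=1)
Step 2: declare f=71 at depth 1
Step 3: declare b=(read f)=71 at depth 1
Step 4: declare b=19 at depth 1
Visible at query point: b=19 f=71

Answer: b=19 f=71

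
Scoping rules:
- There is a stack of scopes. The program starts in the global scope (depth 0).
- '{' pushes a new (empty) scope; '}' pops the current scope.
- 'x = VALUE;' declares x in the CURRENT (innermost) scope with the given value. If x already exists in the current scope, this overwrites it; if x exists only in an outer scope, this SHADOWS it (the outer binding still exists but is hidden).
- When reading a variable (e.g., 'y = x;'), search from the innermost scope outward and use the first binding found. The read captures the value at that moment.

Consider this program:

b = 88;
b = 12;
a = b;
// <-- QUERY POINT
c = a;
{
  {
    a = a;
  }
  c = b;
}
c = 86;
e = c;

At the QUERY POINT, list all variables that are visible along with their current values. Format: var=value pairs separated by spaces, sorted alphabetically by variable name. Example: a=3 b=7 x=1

Step 1: declare b=88 at depth 0
Step 2: declare b=12 at depth 0
Step 3: declare a=(read b)=12 at depth 0
Visible at query point: a=12 b=12

Answer: a=12 b=12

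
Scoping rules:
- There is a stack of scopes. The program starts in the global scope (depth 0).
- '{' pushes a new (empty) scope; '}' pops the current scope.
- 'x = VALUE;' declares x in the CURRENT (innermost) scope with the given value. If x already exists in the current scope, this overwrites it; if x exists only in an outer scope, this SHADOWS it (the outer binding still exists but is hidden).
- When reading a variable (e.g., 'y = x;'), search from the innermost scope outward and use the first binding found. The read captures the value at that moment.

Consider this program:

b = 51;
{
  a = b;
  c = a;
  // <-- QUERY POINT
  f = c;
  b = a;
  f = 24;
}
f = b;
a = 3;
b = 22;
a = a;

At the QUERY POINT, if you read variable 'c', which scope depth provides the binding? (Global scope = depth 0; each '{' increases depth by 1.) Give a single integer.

Answer: 1

Derivation:
Step 1: declare b=51 at depth 0
Step 2: enter scope (depth=1)
Step 3: declare a=(read b)=51 at depth 1
Step 4: declare c=(read a)=51 at depth 1
Visible at query point: a=51 b=51 c=51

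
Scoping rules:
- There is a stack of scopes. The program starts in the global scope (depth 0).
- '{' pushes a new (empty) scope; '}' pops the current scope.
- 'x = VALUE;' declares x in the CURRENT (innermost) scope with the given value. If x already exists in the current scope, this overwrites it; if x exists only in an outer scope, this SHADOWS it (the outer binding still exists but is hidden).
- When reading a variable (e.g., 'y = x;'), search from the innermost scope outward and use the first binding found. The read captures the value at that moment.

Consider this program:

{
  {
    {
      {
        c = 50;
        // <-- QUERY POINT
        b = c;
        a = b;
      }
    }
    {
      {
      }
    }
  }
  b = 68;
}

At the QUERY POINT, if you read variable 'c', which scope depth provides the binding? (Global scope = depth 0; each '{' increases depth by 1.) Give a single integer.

Answer: 4

Derivation:
Step 1: enter scope (depth=1)
Step 2: enter scope (depth=2)
Step 3: enter scope (depth=3)
Step 4: enter scope (depth=4)
Step 5: declare c=50 at depth 4
Visible at query point: c=50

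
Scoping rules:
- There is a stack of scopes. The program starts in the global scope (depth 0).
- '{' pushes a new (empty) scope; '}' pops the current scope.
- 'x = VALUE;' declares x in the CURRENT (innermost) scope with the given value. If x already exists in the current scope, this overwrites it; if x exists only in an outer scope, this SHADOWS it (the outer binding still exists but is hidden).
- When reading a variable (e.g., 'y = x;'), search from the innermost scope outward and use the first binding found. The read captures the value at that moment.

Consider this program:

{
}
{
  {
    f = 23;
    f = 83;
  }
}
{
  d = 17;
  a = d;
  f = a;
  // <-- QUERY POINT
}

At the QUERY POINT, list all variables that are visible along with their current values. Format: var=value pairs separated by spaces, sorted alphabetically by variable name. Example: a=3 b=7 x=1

Step 1: enter scope (depth=1)
Step 2: exit scope (depth=0)
Step 3: enter scope (depth=1)
Step 4: enter scope (depth=2)
Step 5: declare f=23 at depth 2
Step 6: declare f=83 at depth 2
Step 7: exit scope (depth=1)
Step 8: exit scope (depth=0)
Step 9: enter scope (depth=1)
Step 10: declare d=17 at depth 1
Step 11: declare a=(read d)=17 at depth 1
Step 12: declare f=(read a)=17 at depth 1
Visible at query point: a=17 d=17 f=17

Answer: a=17 d=17 f=17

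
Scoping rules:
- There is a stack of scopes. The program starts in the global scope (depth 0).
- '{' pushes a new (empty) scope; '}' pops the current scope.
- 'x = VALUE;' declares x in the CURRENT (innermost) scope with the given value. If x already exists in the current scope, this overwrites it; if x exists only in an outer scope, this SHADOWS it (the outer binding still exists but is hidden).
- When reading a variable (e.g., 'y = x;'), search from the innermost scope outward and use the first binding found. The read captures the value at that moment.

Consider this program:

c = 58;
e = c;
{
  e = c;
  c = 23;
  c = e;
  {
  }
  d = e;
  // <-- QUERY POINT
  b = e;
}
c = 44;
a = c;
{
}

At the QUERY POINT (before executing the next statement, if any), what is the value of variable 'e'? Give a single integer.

Answer: 58

Derivation:
Step 1: declare c=58 at depth 0
Step 2: declare e=(read c)=58 at depth 0
Step 3: enter scope (depth=1)
Step 4: declare e=(read c)=58 at depth 1
Step 5: declare c=23 at depth 1
Step 6: declare c=(read e)=58 at depth 1
Step 7: enter scope (depth=2)
Step 8: exit scope (depth=1)
Step 9: declare d=(read e)=58 at depth 1
Visible at query point: c=58 d=58 e=58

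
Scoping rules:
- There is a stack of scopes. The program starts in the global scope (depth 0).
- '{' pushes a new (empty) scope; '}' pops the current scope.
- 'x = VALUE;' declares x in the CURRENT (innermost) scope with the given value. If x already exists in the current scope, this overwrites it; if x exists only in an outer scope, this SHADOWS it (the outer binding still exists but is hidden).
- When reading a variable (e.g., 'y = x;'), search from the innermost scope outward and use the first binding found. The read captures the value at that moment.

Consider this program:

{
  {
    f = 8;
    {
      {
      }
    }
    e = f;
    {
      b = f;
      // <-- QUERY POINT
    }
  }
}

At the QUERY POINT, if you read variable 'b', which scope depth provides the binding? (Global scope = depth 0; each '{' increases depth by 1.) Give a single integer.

Answer: 3

Derivation:
Step 1: enter scope (depth=1)
Step 2: enter scope (depth=2)
Step 3: declare f=8 at depth 2
Step 4: enter scope (depth=3)
Step 5: enter scope (depth=4)
Step 6: exit scope (depth=3)
Step 7: exit scope (depth=2)
Step 8: declare e=(read f)=8 at depth 2
Step 9: enter scope (depth=3)
Step 10: declare b=(read f)=8 at depth 3
Visible at query point: b=8 e=8 f=8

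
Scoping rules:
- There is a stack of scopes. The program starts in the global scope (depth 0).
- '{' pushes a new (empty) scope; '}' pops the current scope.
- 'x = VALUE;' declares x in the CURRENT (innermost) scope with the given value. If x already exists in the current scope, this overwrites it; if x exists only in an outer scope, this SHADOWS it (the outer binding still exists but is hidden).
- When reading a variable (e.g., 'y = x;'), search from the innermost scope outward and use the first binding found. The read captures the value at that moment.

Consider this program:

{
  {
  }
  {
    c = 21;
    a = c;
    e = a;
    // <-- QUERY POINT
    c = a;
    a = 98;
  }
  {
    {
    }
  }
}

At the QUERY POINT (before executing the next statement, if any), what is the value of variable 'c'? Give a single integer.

Step 1: enter scope (depth=1)
Step 2: enter scope (depth=2)
Step 3: exit scope (depth=1)
Step 4: enter scope (depth=2)
Step 5: declare c=21 at depth 2
Step 6: declare a=(read c)=21 at depth 2
Step 7: declare e=(read a)=21 at depth 2
Visible at query point: a=21 c=21 e=21

Answer: 21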